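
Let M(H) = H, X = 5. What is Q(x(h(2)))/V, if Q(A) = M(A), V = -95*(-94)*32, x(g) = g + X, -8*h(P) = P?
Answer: 1/60160 ≈ 1.6622e-5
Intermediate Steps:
h(P) = -P/8
x(g) = 5 + g (x(g) = g + 5 = 5 + g)
V = 285760 (V = 8930*32 = 285760)
Q(A) = A
Q(x(h(2)))/V = (5 - 1/8*2)/285760 = (5 - 1/4)*(1/285760) = (19/4)*(1/285760) = 1/60160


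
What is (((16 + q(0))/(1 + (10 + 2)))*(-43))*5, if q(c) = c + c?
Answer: -3440/13 ≈ -264.62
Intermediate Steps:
q(c) = 2*c
(((16 + q(0))/(1 + (10 + 2)))*(-43))*5 = (((16 + 2*0)/(1 + (10 + 2)))*(-43))*5 = (((16 + 0)/(1 + 12))*(-43))*5 = ((16/13)*(-43))*5 = -688/13*5 = -3440/13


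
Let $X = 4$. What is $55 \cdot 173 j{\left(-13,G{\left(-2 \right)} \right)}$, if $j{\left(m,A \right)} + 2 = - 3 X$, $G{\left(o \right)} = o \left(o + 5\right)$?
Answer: $-133210$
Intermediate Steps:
$G{\left(o \right)} = o \left(5 + o\right)$
$j{\left(m,A \right)} = -14$ ($j{\left(m,A \right)} = -2 - 12 = -14$)
$55 \cdot 173 j{\left(-13,G{\left(-2 \right)} \right)} = 55 \cdot 173 \left(-14\right) = 9515 \left(-14\right) = -133210$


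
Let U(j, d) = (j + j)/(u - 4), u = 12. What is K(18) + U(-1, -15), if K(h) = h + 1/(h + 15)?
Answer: 2347/132 ≈ 17.780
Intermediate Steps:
U(j, d) = j/4 (U(j, d) = (j + j)/(12 - 4) = (2*j)/8 = (2*j)*(⅛) = j/4)
K(h) = h + 1/(15 + h)
K(18) + U(-1, -15) = (1 + 18² + 15*18)/(15 + 18) + (¼)*(-1) = (1 + 324 + 270)/33 - ¼ = (1/33)*595 - ¼ = 595/33 - ¼ = 2347/132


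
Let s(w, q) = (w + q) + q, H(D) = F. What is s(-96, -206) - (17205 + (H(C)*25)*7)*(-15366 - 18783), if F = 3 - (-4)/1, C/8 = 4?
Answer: 629365562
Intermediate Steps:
C = 32 (C = 8*4 = 32)
F = 7 (F = 3 - (-4) = 3 - 1*(-4) = 3 + 4 = 7)
H(D) = 7
s(w, q) = w + 2*q (s(w, q) = (q + w) + q = w + 2*q)
s(-96, -206) - (17205 + (H(C)*25)*7)*(-15366 - 18783) = (-96 + 2*(-206)) - (17205 + (7*25)*7)*(-15366 - 18783) = (-96 - 412) - (17205 + 175*7)*(-34149) = -508 - (17205 + 1225)*(-34149) = -508 - 18430*(-34149) = -508 - 1*(-629366070) = -508 + 629366070 = 629365562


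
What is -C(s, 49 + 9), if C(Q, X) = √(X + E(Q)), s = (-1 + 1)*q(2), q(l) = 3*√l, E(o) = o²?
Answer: -√58 ≈ -7.6158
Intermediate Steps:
s = 0 (s = (-1 + 1)*(3*√2) = 0*(3*√2) = 0)
C(Q, X) = √(X + Q²)
-C(s, 49 + 9) = -√((49 + 9) + 0²) = -√(58 + 0) = -√58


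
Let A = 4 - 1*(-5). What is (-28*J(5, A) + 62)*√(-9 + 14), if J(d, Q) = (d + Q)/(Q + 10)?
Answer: 786*√5/19 ≈ 92.503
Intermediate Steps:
A = 9 (A = 4 + 5 = 9)
J(d, Q) = (Q + d)/(10 + Q)
(-28*J(5, A) + 62)*√(-9 + 14) = (-28*(9 + 5)/(10 + 9) + 62)*√(-9 + 14) = (-28*14/19 + 62)*√5 = (-392/19 + 62)*√5 = 786*√5/19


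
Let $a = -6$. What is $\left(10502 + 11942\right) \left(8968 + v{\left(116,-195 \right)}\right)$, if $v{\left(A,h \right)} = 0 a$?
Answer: $201277792$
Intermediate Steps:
$v{\left(A,h \right)} = 0$ ($v{\left(A,h \right)} = 0 \left(-6\right) = 0$)
$\left(10502 + 11942\right) \left(8968 + v{\left(116,-195 \right)}\right) = \left(10502 + 11942\right) \left(8968 + 0\right) = 22444 \cdot 8968 = 201277792$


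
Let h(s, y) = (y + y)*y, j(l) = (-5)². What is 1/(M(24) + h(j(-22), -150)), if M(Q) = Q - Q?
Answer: 1/45000 ≈ 2.2222e-5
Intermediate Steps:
j(l) = 25
M(Q) = 0
h(s, y) = 2*y² (h(s, y) = (2*y)*y = 2*y²)
1/(M(24) + h(j(-22), -150)) = 1/(0 + 2*(-150)²) = 1/(0 + 2*22500) = 1/(0 + 45000) = 1/45000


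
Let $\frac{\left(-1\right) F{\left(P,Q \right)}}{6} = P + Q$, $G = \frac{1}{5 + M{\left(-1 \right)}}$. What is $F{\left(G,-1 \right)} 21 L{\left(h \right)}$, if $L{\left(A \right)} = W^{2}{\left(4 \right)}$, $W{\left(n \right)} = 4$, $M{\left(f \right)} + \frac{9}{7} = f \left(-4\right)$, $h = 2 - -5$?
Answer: $\frac{5264}{3} \approx 1754.7$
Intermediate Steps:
$h = 7$ ($h = 2 + 5 = 7$)
$M{\left(f \right)} = - \frac{9}{7} - 4 f$ ($M{\left(f \right)} = - \frac{9}{7} + f \left(-4\right) = - \frac{9}{7} - 4 f$)
$G = \frac{7}{54}$ ($G = \frac{1}{5 - - \frac{19}{7}} = \frac{1}{5 + \left(- \frac{9}{7} + 4\right)} = \frac{1}{5 + \frac{19}{7}} = \frac{1}{\frac{54}{7}} = \frac{7}{54} \approx 0.12963$)
$F{\left(P,Q \right)} = - 6 P - 6 Q$ ($F{\left(P,Q \right)} = - 6 \left(P + Q\right) = - 6 P - 6 Q$)
$L{\left(A \right)} = 16$ ($L{\left(A \right)} = 4^{2} = 16$)
$F{\left(G,-1 \right)} 21 L{\left(h \right)} = \left(\left(-6\right) \frac{7}{54} - -6\right) 21 \cdot 16 = \left(- \frac{7}{9} + 6\right) 21 \cdot 16 = \frac{47}{9} \cdot 21 \cdot 16 = \frac{329}{3} \cdot 16 = \frac{5264}{3}$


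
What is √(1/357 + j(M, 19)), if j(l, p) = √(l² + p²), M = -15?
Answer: √(357 + 127449*√586)/357 ≈ 4.9204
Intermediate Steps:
√(1/357 + j(M, 19)) = √(1/357 + √((-15)² + 19²)) = √(1/357 + √(225 + 361)) = √(1/357 + √586)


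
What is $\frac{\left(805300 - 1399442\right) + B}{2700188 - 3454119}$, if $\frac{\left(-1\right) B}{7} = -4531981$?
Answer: $- \frac{31129725}{753931} \approx -41.29$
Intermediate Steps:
$B = 31723867$ ($B = \left(-7\right) \left(-4531981\right) = 31723867$)
$\frac{\left(805300 - 1399442\right) + B}{2700188 - 3454119} = \frac{\left(805300 - 1399442\right) + 31723867}{2700188 - 3454119} = \frac{-594142 + 31723867}{-753931} = 31129725 \left(- \frac{1}{753931}\right) = - \frac{31129725}{753931}$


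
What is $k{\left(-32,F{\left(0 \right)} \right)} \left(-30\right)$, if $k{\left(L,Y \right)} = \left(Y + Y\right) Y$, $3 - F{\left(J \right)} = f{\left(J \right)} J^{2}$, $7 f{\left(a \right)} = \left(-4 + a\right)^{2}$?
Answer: $-540$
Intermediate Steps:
$f{\left(a \right)} = \frac{\left(-4 + a\right)^{2}}{7}$
$F{\left(J \right)} = 3 - \frac{J^{2} \left(-4 + J\right)^{2}}{7}$ ($F{\left(J \right)} = 3 - \frac{\left(-4 + J\right)^{2}}{7} J^{2} = 3 - \frac{J^{2} \left(-4 + J\right)^{2}}{7}$)
$k{\left(L,Y \right)} = 2 Y^{2}$ ($k{\left(L,Y \right)} = 2 Y Y = 2 Y^{2}$)
$k{\left(-32,F{\left(0 \right)} \right)} \left(-30\right) = 2 \left(3 - \frac{0^{2} \left(-4 + 0\right)^{2}}{7}\right)^{2} \left(-30\right) = 2 \left(3 - 0 \left(-4\right)^{2}\right)^{2} \left(-30\right) = 2 \left(3 - 0 \cdot 16\right)^{2} \left(-30\right) = 2 \left(3 + 0\right)^{2} \left(-30\right) = 2 \cdot 3^{2} \left(-30\right) = 2 \cdot 9 \left(-30\right) = 18 \left(-30\right) = -540$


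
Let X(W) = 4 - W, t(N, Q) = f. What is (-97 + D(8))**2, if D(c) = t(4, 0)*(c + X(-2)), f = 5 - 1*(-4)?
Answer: 841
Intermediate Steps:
f = 9 (f = 5 + 4 = 9)
t(N, Q) = 9
D(c) = 54 + 9*c (D(c) = 9*(c + (4 - 1*(-2))) = 9*(c + (4 + 2)) = 9*(c + 6) = 9*(6 + c) = 54 + 9*c)
(-97 + D(8))**2 = (-97 + (54 + 9*8))**2 = (-97 + (54 + 72))**2 = (-97 + 126)**2 = 29**2 = 841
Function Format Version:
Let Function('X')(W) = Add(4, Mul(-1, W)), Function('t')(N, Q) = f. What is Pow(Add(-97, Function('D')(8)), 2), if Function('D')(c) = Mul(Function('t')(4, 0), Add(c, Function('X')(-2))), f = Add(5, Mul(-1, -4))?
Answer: 841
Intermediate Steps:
f = 9 (f = Add(5, 4) = 9)
Function('t')(N, Q) = 9
Function('D')(c) = Add(54, Mul(9, c)) (Function('D')(c) = Mul(9, Add(c, Add(4, Mul(-1, -2)))) = Mul(9, Add(c, Add(4, 2))) = Mul(9, Add(c, 6)) = Mul(9, Add(6, c)) = Add(54, Mul(9, c)))
Pow(Add(-97, Function('D')(8)), 2) = Pow(Add(-97, Add(54, Mul(9, 8))), 2) = Pow(Add(-97, Add(54, 72)), 2) = Pow(Add(-97, 126), 2) = Pow(29, 2) = 841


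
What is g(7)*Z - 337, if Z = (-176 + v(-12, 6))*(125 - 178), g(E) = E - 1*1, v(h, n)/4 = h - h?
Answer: 55631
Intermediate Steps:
v(h, n) = 0 (v(h, n) = 4*(h - h) = 4*0 = 0)
g(E) = -1 + E (g(E) = E - 1 = -1 + E)
Z = 9328 (Z = (-176 + 0)*(125 - 178) = -176*(-53) = 9328)
g(7)*Z - 337 = (-1 + 7)*9328 - 337 = 6*9328 - 337 = 55968 - 337 = 55631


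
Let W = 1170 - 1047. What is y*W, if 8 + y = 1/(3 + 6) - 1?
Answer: -3280/3 ≈ -1093.3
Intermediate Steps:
W = 123
y = -80/9 (y = -8 + (1/(3 + 6) - 1) = -8 + (1/9 - 1) = -8 - 8/9 = -80/9 ≈ -8.8889)
y*W = -80/9*123 = -3280/3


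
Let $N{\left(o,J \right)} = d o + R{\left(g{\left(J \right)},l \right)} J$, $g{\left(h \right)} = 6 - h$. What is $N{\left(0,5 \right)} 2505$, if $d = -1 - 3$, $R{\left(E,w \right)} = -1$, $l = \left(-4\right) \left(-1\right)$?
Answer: $-12525$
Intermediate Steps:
$l = 4$
$d = -4$ ($d = -1 - 3 = -4$)
$N{\left(o,J \right)} = - J - 4 o$ ($N{\left(o,J \right)} = - 4 o - J = - J - 4 o$)
$N{\left(0,5 \right)} 2505 = \left(\left(-1\right) 5 - 0\right) 2505 = \left(-5 + 0\right) 2505 = \left(-5\right) 2505 = -12525$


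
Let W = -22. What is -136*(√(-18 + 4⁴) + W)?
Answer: 2992 - 136*√238 ≈ 893.89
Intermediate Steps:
-136*(√(-18 + 4⁴) + W) = -136*(√(-18 + 4⁴) - 22) = -136*(√(-18 + 256) - 22) = -136*(√238 - 22) = -136*(-22 + √238) = 2992 - 136*√238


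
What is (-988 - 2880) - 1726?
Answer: -5594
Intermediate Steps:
(-988 - 2880) - 1726 = -3868 - 1726 = -5594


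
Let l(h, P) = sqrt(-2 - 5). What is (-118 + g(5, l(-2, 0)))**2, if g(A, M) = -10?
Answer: 16384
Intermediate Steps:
l(h, P) = I*sqrt(7) (l(h, P) = sqrt(-7) = I*sqrt(7))
(-118 + g(5, l(-2, 0)))**2 = (-118 - 10)**2 = (-128)**2 = 16384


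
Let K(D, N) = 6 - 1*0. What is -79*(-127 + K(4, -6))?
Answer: 9559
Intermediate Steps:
K(D, N) = 6 (K(D, N) = 6 + 0 = 6)
-79*(-127 + K(4, -6)) = -79*(-127 + 6) = -79*(-121) = 9559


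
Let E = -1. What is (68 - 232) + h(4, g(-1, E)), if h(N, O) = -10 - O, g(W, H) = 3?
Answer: -177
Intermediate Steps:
(68 - 232) + h(4, g(-1, E)) = (68 - 232) + (-10 - 1*3) = -164 + (-10 - 3) = -164 - 13 = -177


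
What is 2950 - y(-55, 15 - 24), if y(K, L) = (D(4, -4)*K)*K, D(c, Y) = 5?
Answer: -12175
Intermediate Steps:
y(K, L) = 5*K² (y(K, L) = (5*K)*K = 5*K²)
2950 - y(-55, 15 - 24) = 2950 - 5*(-55)² = 2950 - 5*3025 = 2950 - 1*15125 = 2950 - 15125 = -12175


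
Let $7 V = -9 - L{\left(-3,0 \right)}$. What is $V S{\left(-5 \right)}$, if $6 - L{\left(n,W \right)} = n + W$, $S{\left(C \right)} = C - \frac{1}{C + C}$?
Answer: $\frac{63}{5} \approx 12.6$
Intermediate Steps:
$S{\left(C \right)} = C - \frac{1}{2 C}$
$L{\left(n,W \right)} = 6 - W - n$ ($L{\left(n,W \right)} = 6 - \left(n + W\right) = 6 - \left(W + n\right) = 6 - W - n$)
$V = - \frac{18}{7}$ ($V = \frac{-9 - \left(6 - 0 - -3\right)}{7} = \frac{-9 - \left(6 + 0 + 3\right)}{7} = \frac{-9 - 9}{7} = \frac{1}{7} \left(-18\right) = - \frac{18}{7} \approx -2.5714$)
$V S{\left(-5 \right)} = - \frac{18 \left(-5 - \frac{1}{2 \left(-5\right)}\right)}{7} = - \frac{18 \left(-5 - - \frac{1}{10}\right)}{7} = - \frac{18 \left(-5 + \frac{1}{10}\right)}{7} = \left(- \frac{18}{7}\right) \left(- \frac{49}{10}\right) = \frac{63}{5}$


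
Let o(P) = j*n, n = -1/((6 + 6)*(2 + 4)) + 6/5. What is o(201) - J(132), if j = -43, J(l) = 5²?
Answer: -27361/360 ≈ -76.003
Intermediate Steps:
J(l) = 25
n = 427/360 (n = -1/(12*6) + 6*(⅕) = -1/72 + 6/5 = 427/360 ≈ 1.1861)
o(P) = -18361/360 (o(P) = -43*427/360 = -18361/360)
o(201) - J(132) = -18361/360 - 1*25 = -18361/360 - 25 = -27361/360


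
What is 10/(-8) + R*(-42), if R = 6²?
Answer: -6053/4 ≈ -1513.3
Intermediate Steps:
R = 36
10/(-8) + R*(-42) = 10/(-8) + 36*(-42) = 10*(-⅛) - 1512 = -5/4 - 1512 = -6053/4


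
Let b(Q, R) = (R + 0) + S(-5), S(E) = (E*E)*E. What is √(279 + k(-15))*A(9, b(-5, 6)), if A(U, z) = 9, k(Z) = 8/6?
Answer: 87*√3 ≈ 150.69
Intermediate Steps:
k(Z) = 4/3 (k(Z) = 8*(⅙) = 4/3)
S(E) = E³ (S(E) = E²*E = E³)
b(Q, R) = -125 + R (b(Q, R) = (R + 0) + (-5)³ = R - 125 = -125 + R)
√(279 + k(-15))*A(9, b(-5, 6)) = √(279 + 4/3)*9 = √(841/3)*9 = (29*√3/3)*9 = 87*√3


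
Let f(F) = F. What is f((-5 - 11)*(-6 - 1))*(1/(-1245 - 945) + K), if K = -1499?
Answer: -183837416/1095 ≈ -1.6789e+5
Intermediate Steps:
f((-5 - 11)*(-6 - 1))*(1/(-1245 - 945) + K) = ((-5 - 11)*(-6 - 1))*(1/(-1245 - 945) - 1499) = (-16*(-7))*(1/(-2190) - 1499) = 112*(-1/2190 - 1499) = 112*(-3282811/2190) = -183837416/1095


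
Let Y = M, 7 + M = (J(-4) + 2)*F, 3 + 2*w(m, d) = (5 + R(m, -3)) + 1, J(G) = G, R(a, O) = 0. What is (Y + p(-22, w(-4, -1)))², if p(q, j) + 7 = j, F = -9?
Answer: 121/4 ≈ 30.250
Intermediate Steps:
w(m, d) = 3/2 (w(m, d) = -3/2 + ((5 + 0) + 1)/2 = -3/2 + (5 + 1)/2 = -3/2 + (½)*6 = -3/2 + 3 = 3/2)
M = 11 (M = -7 + (-4 + 2)*(-9) = -7 - 2*(-9) = -7 + 18 = 11)
p(q, j) = -7 + j
Y = 11
(Y + p(-22, w(-4, -1)))² = (11 + (-7 + 3/2))² = (11 - 11/2)² = (11/2)² = 121/4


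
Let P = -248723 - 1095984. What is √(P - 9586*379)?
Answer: 3*I*√553089 ≈ 2231.1*I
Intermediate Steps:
P = -1344707
√(P - 9586*379) = √(-1344707 - 9586*379) = √(-1344707 - 3633094) = √(-4977801) = 3*I*√553089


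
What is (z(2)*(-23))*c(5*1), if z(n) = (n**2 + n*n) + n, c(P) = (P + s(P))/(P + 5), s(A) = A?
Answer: -230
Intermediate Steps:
c(P) = 2*P/(5 + P) (c(P) = (P + P)/(P + 5) = (2*P)/(5 + P) = 2*P/(5 + P))
z(n) = n + 2*n**2 (z(n) = (n**2 + n**2) + n = 2*n**2 + n = n + 2*n**2)
(z(2)*(-23))*c(5*1) = ((2*(1 + 2*2))*(-23))*(2*(5*1)/(5 + 5*1)) = ((2*(1 + 4))*(-23))*(2*5/(5 + 5)) = ((2*5)*(-23))*(2*5/10) = (10*(-23))*(2*5*(1/10)) = -230*1 = -230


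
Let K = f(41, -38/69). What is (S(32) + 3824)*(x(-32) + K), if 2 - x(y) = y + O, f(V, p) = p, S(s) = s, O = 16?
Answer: 4642624/69 ≈ 67284.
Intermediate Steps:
K = -38/69 ≈ -0.55072
x(y) = -14 - y (x(y) = 2 - (y + 16) = 2 - (16 + y) = 2 + (-16 - y) = -14 - y)
(S(32) + 3824)*(x(-32) + K) = (32 + 3824)*((-14 - 1*(-32)) - 38/69) = 3856*((-14 + 32) - 38/69) = 3856*(18 - 38/69) = 3856*(1204/69) = 4642624/69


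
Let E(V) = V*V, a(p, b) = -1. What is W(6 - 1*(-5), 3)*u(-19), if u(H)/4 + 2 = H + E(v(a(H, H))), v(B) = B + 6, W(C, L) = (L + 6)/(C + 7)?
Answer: 8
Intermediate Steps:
W(C, L) = (6 + L)/(7 + C)
v(B) = 6 + B
E(V) = V²
u(H) = 92 + 4*H (u(H) = -8 + 4*(H + (6 - 1)²) = -8 + 4*(H + 5²) = -8 + 4*(H + 25) = -8 + 4*(25 + H) = -8 + (100 + 4*H) = 92 + 4*H)
W(6 - 1*(-5), 3)*u(-19) = ((6 + 3)/(7 + (6 - 1*(-5))))*(92 + 4*(-19)) = (9/(7 + (6 + 5)))*(92 - 76) = (9/(7 + 11))*16 = (9/18)*16 = ((1/18)*9)*16 = (½)*16 = 8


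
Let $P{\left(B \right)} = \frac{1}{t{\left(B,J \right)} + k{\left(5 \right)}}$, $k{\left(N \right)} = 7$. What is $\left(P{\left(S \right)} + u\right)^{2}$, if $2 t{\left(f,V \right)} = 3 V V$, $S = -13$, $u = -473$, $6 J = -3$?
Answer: $\frac{778354201}{3481} \approx 2.236 \cdot 10^{5}$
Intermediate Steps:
$J = - \frac{1}{2}$ ($J = \frac{1}{6} \left(-3\right) = - \frac{1}{2} \approx -0.5$)
$t{\left(f,V \right)} = \frac{3 V^{2}}{2}$ ($t{\left(f,V \right)} = \frac{3 V V}{2} = \frac{3 V^{2}}{2}$)
$P{\left(B \right)} = \frac{8}{59}$ ($P{\left(B \right)} = \frac{1}{\frac{3 \left(- \frac{1}{2}\right)^{2}}{2} + 7} = \frac{1}{\frac{3}{2} \cdot \frac{1}{4} + 7} = \frac{1}{\frac{3}{8} + 7} = \frac{1}{\frac{59}{8}} = \frac{8}{59}$)
$\left(P{\left(S \right)} + u\right)^{2} = \left(\frac{8}{59} - 473\right)^{2} = \left(- \frac{27899}{59}\right)^{2} = \frac{778354201}{3481}$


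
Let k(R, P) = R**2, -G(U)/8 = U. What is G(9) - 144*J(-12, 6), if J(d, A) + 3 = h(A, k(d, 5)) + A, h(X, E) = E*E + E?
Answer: -3007224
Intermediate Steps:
G(U) = -8*U
h(X, E) = E + E**2 (h(X, E) = E**2 + E = E + E**2)
J(d, A) = -3 + A + d**2*(1 + d**2) (J(d, A) = -3 + (d**2*(1 + d**2) + A) = -3 + (A + d**2*(1 + d**2)) = -3 + A + d**2*(1 + d**2))
G(9) - 144*J(-12, 6) = -8*9 - 144*(-3 + 6 + (-12)**2 + (-12)**4) = -72 - 144*(-3 + 6 + 144 + 20736) = -72 - 144*20883 = -72 - 3007152 = -3007224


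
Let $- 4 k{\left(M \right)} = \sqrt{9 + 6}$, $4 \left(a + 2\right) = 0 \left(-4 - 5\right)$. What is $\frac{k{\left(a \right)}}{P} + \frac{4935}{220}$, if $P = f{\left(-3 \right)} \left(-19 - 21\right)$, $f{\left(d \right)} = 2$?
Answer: $\frac{987}{44} + \frac{\sqrt{15}}{320} \approx 22.444$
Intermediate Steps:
$a = -2$ ($a = -2 + \frac{0 \left(-4 - 5\right)}{4} = -2 + \frac{0 \left(-9\right)}{4} = -2 + \frac{1}{4} \cdot 0 = -2 + 0 = -2$)
$k{\left(M \right)} = - \frac{\sqrt{15}}{4}$ ($k{\left(M \right)} = - \frac{\sqrt{9 + 6}}{4} = - \frac{\sqrt{15}}{4}$)
$P = -80$ ($P = 2 \left(-19 - 21\right) = 2 \left(-40\right) = -80$)
$\frac{k{\left(a \right)}}{P} + \frac{4935}{220} = \frac{\left(- \frac{1}{4}\right) \sqrt{15}}{-80} + \frac{4935}{220} = - \frac{\sqrt{15}}{4} \left(- \frac{1}{80}\right) + 4935 \cdot \frac{1}{220} = \frac{\sqrt{15}}{320} + \frac{987}{44} = \frac{987}{44} + \frac{\sqrt{15}}{320}$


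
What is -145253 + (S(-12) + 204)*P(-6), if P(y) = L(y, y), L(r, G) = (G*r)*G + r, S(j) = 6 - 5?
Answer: -190763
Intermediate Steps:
S(j) = 1
L(r, G) = r + r*G² (L(r, G) = r*G² + r = r + r*G²)
P(y) = y*(1 + y²)
-145253 + (S(-12) + 204)*P(-6) = -145253 + (1 + 204)*(-6 + (-6)³) = -145253 + 205*(-6 - 216) = -145253 + 205*(-222) = -145253 - 45510 = -190763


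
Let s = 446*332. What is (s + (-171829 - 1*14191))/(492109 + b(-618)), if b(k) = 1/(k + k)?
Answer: -46903728/608246723 ≈ -0.077113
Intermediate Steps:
s = 148072
b(k) = 1/(2*k)
(s + (-171829 - 1*14191))/(492109 + b(-618)) = (148072 + (-171829 - 1*14191))/(492109 + (½)/(-618)) = (148072 + (-171829 - 14191))/(492109 + (½)*(-1/618)) = (148072 - 186020)/(492109 - 1/1236) = -37948/608246723/1236 = -37948*1236/608246723 = -46903728/608246723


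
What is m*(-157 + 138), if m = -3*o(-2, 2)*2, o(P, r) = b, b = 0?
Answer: 0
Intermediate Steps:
o(P, r) = 0
m = 0 (m = -3*0*2 = 0*2 = 0)
m*(-157 + 138) = 0*(-157 + 138) = 0*(-19) = 0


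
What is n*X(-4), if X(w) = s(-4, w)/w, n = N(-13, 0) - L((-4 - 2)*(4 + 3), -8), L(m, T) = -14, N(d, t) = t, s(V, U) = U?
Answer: 14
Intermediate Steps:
n = 14 (n = 0 - 1*(-14) = 0 + 14 = 14)
X(w) = 1 (X(w) = w/w = 1)
n*X(-4) = 14*1 = 14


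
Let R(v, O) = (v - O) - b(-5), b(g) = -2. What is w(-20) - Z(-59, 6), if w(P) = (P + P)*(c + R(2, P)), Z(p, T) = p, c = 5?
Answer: -1101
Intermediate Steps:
R(v, O) = 2 + v - O (R(v, O) = (v - O) - 1*(-2) = (v - O) + 2 = 2 + v - O)
w(P) = 2*P*(9 - P) (w(P) = (P + P)*(5 + (2 + 2 - P)) = (2*P)*(5 + (4 - P)) = (2*P)*(9 - P) = 2*P*(9 - P))
w(-20) - Z(-59, 6) = 2*(-20)*(9 - 1*(-20)) - 1*(-59) = 2*(-20)*(9 + 20) + 59 = 2*(-20)*29 + 59 = -1160 + 59 = -1101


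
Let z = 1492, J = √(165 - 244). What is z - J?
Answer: 1492 - I*√79 ≈ 1492.0 - 8.8882*I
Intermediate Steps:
J = I*√79 (J = √(-79) = I*√79 ≈ 8.8882*I)
z - J = 1492 - I*√79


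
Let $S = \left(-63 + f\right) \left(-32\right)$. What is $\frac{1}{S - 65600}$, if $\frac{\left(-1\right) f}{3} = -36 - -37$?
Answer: $- \frac{1}{63488} \approx -1.5751 \cdot 10^{-5}$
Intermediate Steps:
$f = -3$ ($f = - 3 \left(-36 - -37\right) = - 3 \left(-36 + 37\right) = \left(-3\right) 1 = -3$)
$S = 2112$ ($S = \left(-63 - 3\right) \left(-32\right) = \left(-66\right) \left(-32\right) = 2112$)
$\frac{1}{S - 65600} = \frac{1}{2112 - 65600} = \frac{1}{-63488} = - \frac{1}{63488}$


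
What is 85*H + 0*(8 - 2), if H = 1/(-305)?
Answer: -17/61 ≈ -0.27869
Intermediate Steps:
H = -1/305 ≈ -0.0032787
85*H + 0*(8 - 2) = 85*(-1/305) + 0*(8 - 2) = -17/61 + 0*6 = -17/61 + 0 = -17/61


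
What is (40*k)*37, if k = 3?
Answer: 4440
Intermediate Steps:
(40*k)*37 = (40*3)*37 = 120*37 = 4440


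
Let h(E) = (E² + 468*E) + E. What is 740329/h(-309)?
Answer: -740329/49440 ≈ -14.974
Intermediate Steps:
h(E) = E² + 469*E
740329/h(-309) = 740329/((-309*(469 - 309))) = 740329/((-309*160)) = 740329/(-49440) = 740329*(-1/49440) = -740329/49440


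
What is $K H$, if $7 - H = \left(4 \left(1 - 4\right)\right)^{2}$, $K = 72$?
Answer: $-9864$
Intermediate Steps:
$H = -137$ ($H = 7 - \left(4 \left(1 - 4\right)\right)^{2} = 7 - \left(4 \left(-3\right)\right)^{2} = 7 - \left(-12\right)^{2} = 7 - 144 = -137$)
$K H = 72 \left(-137\right) = -9864$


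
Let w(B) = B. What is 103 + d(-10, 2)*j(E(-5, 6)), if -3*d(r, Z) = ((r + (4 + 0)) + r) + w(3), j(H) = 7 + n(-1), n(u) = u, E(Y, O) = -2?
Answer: 129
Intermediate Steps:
j(H) = 6 (j(H) = 7 - 1 = 6)
d(r, Z) = -7/3 - 2*r/3 (d(r, Z) = -(((r + (4 + 0)) + r) + 3)/3 = -(((r + 4) + r) + 3)/3 = -(((4 + r) + r) + 3)/3 = -((4 + 2*r) + 3)/3 = -(7 + 2*r)/3 = -7/3 - 2*r/3)
103 + d(-10, 2)*j(E(-5, 6)) = 103 + (-7/3 - ⅔*(-10))*6 = 103 + (-7/3 + 20/3)*6 = 103 + (13/3)*6 = 103 + 26 = 129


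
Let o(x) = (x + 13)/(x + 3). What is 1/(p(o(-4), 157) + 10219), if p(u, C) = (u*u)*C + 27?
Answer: 1/22963 ≈ 4.3548e-5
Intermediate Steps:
o(x) = (13 + x)/(3 + x)
p(u, C) = 27 + C*u**2 (p(u, C) = u**2*C + 27 = C*u**2 + 27 = 27 + C*u**2)
1/(p(o(-4), 157) + 10219) = 1/((27 + 157*((13 - 4)/(3 - 4))**2) + 10219) = 1/((27 + 157*(9/(-1))**2) + 10219) = 1/((27 + 157*(-1*9)**2) + 10219) = 1/((27 + 157*(-9)**2) + 10219) = 1/((27 + 157*81) + 10219) = 1/((27 + 12717) + 10219) = 1/(12744 + 10219) = 1/22963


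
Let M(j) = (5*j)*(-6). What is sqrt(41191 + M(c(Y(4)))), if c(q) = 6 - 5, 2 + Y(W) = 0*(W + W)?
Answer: sqrt(41161) ≈ 202.88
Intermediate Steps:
Y(W) = -2 (Y(W) = -2 + 0*(W + W) = -2 + 0*(2*W) = -2 + 0 = -2)
c(q) = 1
M(j) = -30*j
sqrt(41191 + M(c(Y(4)))) = sqrt(41191 - 30*1) = sqrt(41191 - 30) = sqrt(41161)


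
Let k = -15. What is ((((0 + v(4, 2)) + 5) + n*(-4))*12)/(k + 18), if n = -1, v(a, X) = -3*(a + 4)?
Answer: -60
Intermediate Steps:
v(a, X) = -12 - 3*a (v(a, X) = -3*(4 + a) = -12 - 3*a)
((((0 + v(4, 2)) + 5) + n*(-4))*12)/(k + 18) = ((((0 + (-12 - 3*4)) + 5) - 1*(-4))*12)/(-15 + 18) = ((((0 + (-12 - 12)) + 5) + 4)*12)/3 = ((((0 - 24) + 5) + 4)*12)*(⅓) = (((-24 + 5) + 4)*12)*(⅓) = ((-19 + 4)*12)*(⅓) = -15*12*(⅓) = -180*⅓ = -60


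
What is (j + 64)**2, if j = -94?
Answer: 900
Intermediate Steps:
(j + 64)**2 = (-94 + 64)**2 = (-30)**2 = 900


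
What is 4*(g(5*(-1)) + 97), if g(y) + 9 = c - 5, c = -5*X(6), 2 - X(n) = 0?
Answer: 292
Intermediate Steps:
X(n) = 2 (X(n) = 2 - 1*0 = 2 + 0 = 2)
c = -10 (c = -5*2 = -10)
g(y) = -24 (g(y) = -9 + (-10 - 5) = -9 - 15 = -24)
4*(g(5*(-1)) + 97) = 4*(-24 + 97) = 4*73 = 292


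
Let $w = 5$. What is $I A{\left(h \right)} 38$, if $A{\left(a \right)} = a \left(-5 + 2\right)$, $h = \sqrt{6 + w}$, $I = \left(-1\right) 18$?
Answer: $2052 \sqrt{11} \approx 6805.7$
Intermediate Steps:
$I = -18$
$h = \sqrt{11}$ ($h = \sqrt{6 + 5} = \sqrt{11} \approx 3.3166$)
$A{\left(a \right)} = - 3 a$ ($A{\left(a \right)} = a \left(-3\right) = - 3 a$)
$I A{\left(h \right)} 38 = - 18 \left(- 3 \sqrt{11}\right) 38 = 54 \sqrt{11} \cdot 38 = 2052 \sqrt{11}$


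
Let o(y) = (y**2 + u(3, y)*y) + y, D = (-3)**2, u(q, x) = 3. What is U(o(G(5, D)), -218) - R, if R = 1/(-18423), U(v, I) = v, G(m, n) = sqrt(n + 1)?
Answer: 184231/18423 + 4*sqrt(10) ≈ 22.649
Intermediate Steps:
D = 9
G(m, n) = sqrt(1 + n)
o(y) = y**2 + 4*y (o(y) = (y**2 + 3*y) + y = y**2 + 4*y)
R = -1/18423 ≈ -5.4280e-5
U(o(G(5, D)), -218) - R = sqrt(1 + 9)*(4 + sqrt(1 + 9)) - 1*(-1/18423) = sqrt(10)*(4 + sqrt(10)) + 1/18423 = 1/18423 + sqrt(10)*(4 + sqrt(10))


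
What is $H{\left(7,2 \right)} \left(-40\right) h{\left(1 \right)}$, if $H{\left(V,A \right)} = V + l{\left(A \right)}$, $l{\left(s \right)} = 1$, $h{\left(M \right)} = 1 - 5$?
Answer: $1280$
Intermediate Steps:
$h{\left(M \right)} = -4$ ($h{\left(M \right)} = 1 - 5 = -4$)
$H{\left(V,A \right)} = 1 + V$ ($H{\left(V,A \right)} = V + 1 = 1 + V$)
$H{\left(7,2 \right)} \left(-40\right) h{\left(1 \right)} = \left(1 + 7\right) \left(-40\right) \left(-4\right) = 8 \left(-40\right) \left(-4\right) = \left(-320\right) \left(-4\right) = 1280$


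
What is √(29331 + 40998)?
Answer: √70329 ≈ 265.20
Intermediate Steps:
√(29331 + 40998) = √70329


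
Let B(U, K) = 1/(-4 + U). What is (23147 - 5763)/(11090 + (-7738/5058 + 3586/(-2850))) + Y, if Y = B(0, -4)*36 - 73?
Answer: -267814463608/3329697619 ≈ -80.432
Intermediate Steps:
Y = -82 (Y = 36/(-4 + 0) - 73 = 36/(-4) - 73 = -1/4*36 - 73 = -9 - 73 = -82)
(23147 - 5763)/(11090 + (-7738/5058 + 3586/(-2850))) + Y = (23147 - 5763)/(11090 + (-7738/5058 + 3586/(-2850))) - 82 = 17384/(11090 + (-7738*1/5058 + 3586*(-1/2850))) - 82 = 17384/(11090 + (-3869/2529 - 1793/1425)) - 82 = 17384/(11090 - 3349274/1201275) - 82 = 17384/(13318790476/1201275) - 82 = 17384*(1201275/13318790476) - 82 = 5220741150/3329697619 - 82 = -267814463608/3329697619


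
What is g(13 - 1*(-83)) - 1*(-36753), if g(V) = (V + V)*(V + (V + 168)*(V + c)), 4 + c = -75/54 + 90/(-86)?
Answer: 197586523/43 ≈ 4.5950e+6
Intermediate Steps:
c = -4981/774 (c = -4 + (-75/54 + 90/(-86)) = -4 + (-75*1/54 + 90*(-1/86)) = -4 + (-25/18 - 45/43) = -4 - 1885/774 = -4981/774 ≈ -6.4354)
g(V) = 2*V*(V + (168 + V)*(-4981/774 + V)) (g(V) = (V + V)*(V + (V + 168)*(V - 4981/774)) = (2*V)*(V + (168 + V)*(-4981/774 + V)) = 2*V*(V + (168 + V)*(-4981/774 + V)))
g(13 - 1*(-83)) - 1*(-36753) = (13 - 1*(-83))*(-836808 + 774*(13 - 1*(-83))**2 + 125825*(13 - 1*(-83)))/387 - 1*(-36753) = (13 + 83)*(-836808 + 774*(13 + 83)**2 + 125825*(13 + 83))/387 + 36753 = (1/387)*96*(-836808 + 774*96**2 + 125825*96) + 36753 = (1/387)*96*(-836808 + 774*9216 + 12079200) + 36753 = (1/387)*96*(-836808 + 7133184 + 12079200) + 36753 = (1/387)*96*18375576 + 36753 = 196006144/43 + 36753 = 197586523/43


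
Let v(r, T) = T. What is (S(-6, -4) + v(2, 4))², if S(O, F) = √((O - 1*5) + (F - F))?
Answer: (4 + I*√11)² ≈ 5.0 + 26.533*I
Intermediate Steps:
S(O, F) = √(-5 + O) (S(O, F) = √((O - 5) + 0) = √((-5 + O) + 0) = √(-5 + O))
(S(-6, -4) + v(2, 4))² = (√(-5 - 6) + 4)² = (√(-11) + 4)² = (I*√11 + 4)² = (4 + I*√11)²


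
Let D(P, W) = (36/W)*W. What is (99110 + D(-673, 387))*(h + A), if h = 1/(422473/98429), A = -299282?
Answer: -12535868145772722/422473 ≈ -2.9673e+10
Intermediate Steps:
D(P, W) = 36
h = 98429/422473 (h = 1/(422473*(1/98429)) = 1/(422473/98429) = 98429/422473 ≈ 0.23298)
(99110 + D(-673, 387))*(h + A) = (99110 + 36)*(98429/422473 - 299282) = 99146*(-126438465957/422473) = -12535868145772722/422473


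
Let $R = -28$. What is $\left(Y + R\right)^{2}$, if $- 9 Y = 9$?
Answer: $841$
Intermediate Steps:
$Y = -1$ ($Y = \left(- \frac{1}{9}\right) 9 = -1$)
$\left(Y + R\right)^{2} = \left(-1 - 28\right)^{2} = \left(-29\right)^{2} = 841$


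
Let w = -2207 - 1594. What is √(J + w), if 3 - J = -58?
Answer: 2*I*√935 ≈ 61.156*I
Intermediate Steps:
J = 61 (J = 3 - 1*(-58) = 3 + 58 = 61)
w = -3801
√(J + w) = √(61 - 3801) = √(-3740) = 2*I*√935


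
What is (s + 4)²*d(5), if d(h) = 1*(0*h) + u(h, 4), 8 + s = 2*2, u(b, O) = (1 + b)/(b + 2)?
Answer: 0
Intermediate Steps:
u(b, O) = (1 + b)/(2 + b)
s = -4 (s = -8 + 2*2 = -8 + 4 = -4)
d(h) = (1 + h)/(2 + h) (d(h) = 1*(0*h) + (1 + h)/(2 + h) = 1*0 + (1 + h)/(2 + h) = 0 + (1 + h)/(2 + h) = (1 + h)/(2 + h))
(s + 4)²*d(5) = (-4 + 4)²*((1 + 5)/(2 + 5)) = 0²*(6/7) = 0*((⅐)*6) = 0*(6/7) = 0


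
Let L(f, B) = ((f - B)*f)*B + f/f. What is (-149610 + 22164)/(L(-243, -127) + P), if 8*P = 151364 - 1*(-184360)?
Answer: 254892/7075819 ≈ 0.036023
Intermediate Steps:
P = 83931/2 (P = (151364 - 1*(-184360))/8 = (151364 + 184360)/8 = (⅛)*335724 = 83931/2 ≈ 41966.)
L(f, B) = 1 + B*f*(f - B) (L(f, B) = (f*(f - B))*B + 1 = B*f*(f - B) + 1 = 1 + B*f*(f - B))
(-149610 + 22164)/(L(-243, -127) + P) = (-149610 + 22164)/((1 - 127*(-243)² - 1*(-243)*(-127)²) + 83931/2) = -127446/((1 - 127*59049 - 1*(-243)*16129) + 83931/2) = -127446/((1 - 7499223 + 3919347) + 83931/2) = -127446/(-3579875 + 83931/2) = -127446/(-7075819/2) = -127446*(-2/7075819) = 254892/7075819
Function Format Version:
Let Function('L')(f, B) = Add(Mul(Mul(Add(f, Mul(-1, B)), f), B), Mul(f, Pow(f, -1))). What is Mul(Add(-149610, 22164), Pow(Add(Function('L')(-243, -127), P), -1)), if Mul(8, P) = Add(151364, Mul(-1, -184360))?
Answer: Rational(254892, 7075819) ≈ 0.036023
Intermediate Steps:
P = Rational(83931, 2) (P = Mul(Rational(1, 8), Add(151364, Mul(-1, -184360))) = Mul(Rational(1, 8), Add(151364, 184360)) = Mul(Rational(1, 8), 335724) = Rational(83931, 2) ≈ 41966.)
Function('L')(f, B) = Add(1, Mul(B, f, Add(f, Mul(-1, B)))) (Function('L')(f, B) = Add(Mul(Mul(f, Add(f, Mul(-1, B))), B), 1) = Add(Mul(B, f, Add(f, Mul(-1, B))), 1) = Add(1, Mul(B, f, Add(f, Mul(-1, B)))))
Mul(Add(-149610, 22164), Pow(Add(Function('L')(-243, -127), P), -1)) = Mul(Add(-149610, 22164), Pow(Add(Add(1, Mul(-127, Pow(-243, 2)), Mul(-1, -243, Pow(-127, 2))), Rational(83931, 2)), -1)) = Mul(-127446, Pow(Add(Add(1, Mul(-127, 59049), Mul(-1, -243, 16129)), Rational(83931, 2)), -1)) = Mul(-127446, Pow(Add(Add(1, -7499223, 3919347), Rational(83931, 2)), -1)) = Mul(-127446, Pow(Add(-3579875, Rational(83931, 2)), -1)) = Mul(-127446, Pow(Rational(-7075819, 2), -1)) = Mul(-127446, Rational(-2, 7075819)) = Rational(254892, 7075819)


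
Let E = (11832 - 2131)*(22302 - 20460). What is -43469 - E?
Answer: -17912711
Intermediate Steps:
E = 17869242 (E = 9701*1842 = 17869242)
-43469 - E = -43469 - 1*17869242 = -43469 - 17869242 = -17912711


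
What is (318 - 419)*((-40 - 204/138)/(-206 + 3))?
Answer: -96354/4669 ≈ -20.637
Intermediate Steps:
(318 - 419)*((-40 - 204/138)/(-206 + 3)) = -101*(-40 - 204*1/138)/(-203) = -101*(-40 - 34/23)*(-1)/203 = -(-96354)*(-1)/(23*203) = -101*954/4669 = -96354/4669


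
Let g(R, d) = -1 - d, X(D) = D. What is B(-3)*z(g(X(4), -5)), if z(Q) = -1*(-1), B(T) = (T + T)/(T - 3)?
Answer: 1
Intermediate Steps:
B(T) = 2*T/(-3 + T) (B(T) = (2*T)/(-3 + T) = 2*T/(-3 + T))
z(Q) = 1
B(-3)*z(g(X(4), -5)) = (2*(-3)/(-3 - 3))*1 = (2*(-3)/(-6))*1 = (2*(-3)*(-⅙))*1 = 1*1 = 1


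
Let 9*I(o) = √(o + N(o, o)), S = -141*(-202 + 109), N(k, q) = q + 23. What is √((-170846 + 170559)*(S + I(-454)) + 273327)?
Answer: √(-31410936 - 287*I*√885)/3 ≈ 0.2539 - 1868.2*I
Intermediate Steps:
N(k, q) = 23 + q
S = 13113 (S = -141*(-93) = 13113)
I(o) = √(23 + 2*o)/9 (I(o) = √(o + (23 + o))/9 = √(23 + 2*o)/9)
√((-170846 + 170559)*(S + I(-454)) + 273327) = √((-170846 + 170559)*(13113 + √(23 + 2*(-454))/9) + 273327) = √(-287*(13113 + √(23 - 908)/9) + 273327) = √(-287*(13113 + √(-885)/9) + 273327) = √(-287*(13113 + (I*√885)/9) + 273327) = √(-287*(13113 + I*√885/9) + 273327) = √((-3763431 - 287*I*√885/9) + 273327) = √(-3490104 - 287*I*√885/9)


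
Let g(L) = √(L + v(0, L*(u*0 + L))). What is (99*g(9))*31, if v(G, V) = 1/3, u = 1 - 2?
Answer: 2046*√21 ≈ 9376.0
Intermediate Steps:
u = -1
v(G, V) = ⅓
g(L) = √(⅓ + L) (g(L) = √(L + ⅓) = √(⅓ + L))
(99*g(9))*31 = (99*(√(3 + 9*9)/3))*31 = (99*(√(3 + 81)/3))*31 = (99*(√84/3))*31 = (99*((2*√21)/3))*31 = (99*(2*√21/3))*31 = (66*√21)*31 = 2046*√21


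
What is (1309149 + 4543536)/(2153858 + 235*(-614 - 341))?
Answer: 5852685/1929433 ≈ 3.0334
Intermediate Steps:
(1309149 + 4543536)/(2153858 + 235*(-614 - 341)) = 5852685/(2153858 + 235*(-955)) = 5852685/(2153858 - 224425) = 5852685/1929433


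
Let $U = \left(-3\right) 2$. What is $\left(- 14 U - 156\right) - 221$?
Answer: $-293$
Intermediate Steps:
$U = -6$
$\left(- 14 U - 156\right) - 221 = \left(\left(-14\right) \left(-6\right) - 156\right) - 221 = \left(84 - 156\right) - 221 = -72 - 221 = -293$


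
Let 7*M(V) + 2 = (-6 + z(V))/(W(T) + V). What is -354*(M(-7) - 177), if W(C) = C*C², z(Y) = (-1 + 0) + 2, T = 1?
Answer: 62717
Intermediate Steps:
z(Y) = 1 (z(Y) = -1 + 2 = 1)
W(C) = C³
M(V) = -2/7 - 5/(7*(1 + V)) (M(V) = -2/7 + ((-6 + 1)/(1³ + V))/7 = -2/7 + (-5/(1 + V))/7 = -2/7 - 5/(7*(1 + V)))
-354*(M(-7) - 177) = -354*((-7 - 2*(-7))/(7*(1 - 7)) - 177) = -354*((⅐)*(-7 + 14)/(-6) - 177) = -354*((⅐)*(-⅙)*7 - 177) = -354*(-⅙ - 177) = -354*(-1063/6) = 62717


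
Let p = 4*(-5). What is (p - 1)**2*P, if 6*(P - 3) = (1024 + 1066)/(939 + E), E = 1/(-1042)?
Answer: 1454538981/978437 ≈ 1486.6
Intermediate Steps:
E = -1/1042 ≈ -0.00095969
P = 9894823/2935311 (P = 3 + ((1024 + 1066)/(939 - 1/1042))/6 = 3 + (2090/(978437/1042))/6 = 3 + (2090*(1042/978437))/6 = 3 + (1/6)*(2177780/978437) = 3 + 1088890/2935311 = 9894823/2935311 ≈ 3.3710)
p = -20
(p - 1)**2*P = (-20 - 1)**2*(9894823/2935311) = (-21)**2*(9894823/2935311) = 441*(9894823/2935311) = 1454538981/978437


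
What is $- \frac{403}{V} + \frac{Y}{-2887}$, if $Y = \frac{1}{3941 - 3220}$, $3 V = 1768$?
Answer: $- \frac{193582147}{283087672} \approx -0.68382$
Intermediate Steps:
$V = \frac{1768}{3}$ ($V = \frac{1}{3} \cdot 1768 = \frac{1768}{3} \approx 589.33$)
$Y = \frac{1}{721} \approx 0.001387$
$- \frac{403}{V} + \frac{Y}{-2887} = - \frac{403}{\frac{1768}{3}} + \frac{1}{721 \left(-2887\right)} = \left(-403\right) \frac{3}{1768} + \frac{1}{721} \left(- \frac{1}{2887}\right) = - \frac{93}{136} - \frac{1}{2081527} = - \frac{193582147}{283087672}$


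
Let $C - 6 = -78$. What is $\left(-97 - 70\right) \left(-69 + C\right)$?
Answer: $23547$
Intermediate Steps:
$C = -72$ ($C = 6 - 78 = -72$)
$\left(-97 - 70\right) \left(-69 + C\right) = \left(-97 - 70\right) \left(-69 - 72\right) = \left(-167\right) \left(-141\right) = 23547$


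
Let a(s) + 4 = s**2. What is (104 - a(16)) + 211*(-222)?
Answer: -46990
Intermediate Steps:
a(s) = -4 + s**2
(104 - a(16)) + 211*(-222) = (104 - (-4 + 16**2)) + 211*(-222) = (104 - (-4 + 256)) - 46842 = (104 - 1*252) - 46842 = (104 - 252) - 46842 = -148 - 46842 = -46990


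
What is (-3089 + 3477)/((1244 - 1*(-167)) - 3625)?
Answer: -194/1107 ≈ -0.17525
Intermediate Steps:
(-3089 + 3477)/((1244 - 1*(-167)) - 3625) = 388/((1244 + 167) - 3625) = 388/(1411 - 3625) = 388/(-2214) = 388*(-1/2214) = -194/1107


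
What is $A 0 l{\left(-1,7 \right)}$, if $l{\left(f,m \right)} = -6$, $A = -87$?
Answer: $0$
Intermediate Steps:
$A 0 l{\left(-1,7 \right)} = \left(-87\right) 0 \left(-6\right) = 0 \left(-6\right) = 0$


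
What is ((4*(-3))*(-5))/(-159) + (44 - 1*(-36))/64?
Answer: 185/212 ≈ 0.87264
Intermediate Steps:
((4*(-3))*(-5))/(-159) + (44 - 1*(-36))/64 = -12*(-5)*(-1/159) + (44 + 36)*(1/64) = 60*(-1/159) + 80*(1/64) = -20/53 + 5/4 = 185/212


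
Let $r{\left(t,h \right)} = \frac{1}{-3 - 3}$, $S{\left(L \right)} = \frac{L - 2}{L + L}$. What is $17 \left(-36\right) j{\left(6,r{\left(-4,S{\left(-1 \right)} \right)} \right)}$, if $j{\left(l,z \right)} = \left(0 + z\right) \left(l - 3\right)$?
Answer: $306$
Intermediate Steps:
$S{\left(L \right)} = \frac{-2 + L}{2 L}$
$r{\left(t,h \right)} = - \frac{1}{6}$ ($r{\left(t,h \right)} = \frac{1}{-6} = - \frac{1}{6}$)
$j{\left(l,z \right)} = z \left(-3 + l\right)$
$17 \left(-36\right) j{\left(6,r{\left(-4,S{\left(-1 \right)} \right)} \right)} = 17 \left(-36\right) \left(- \frac{-3 + 6}{6}\right) = - 612 \left(\left(- \frac{1}{6}\right) 3\right) = \left(-612\right) \left(- \frac{1}{2}\right) = 306$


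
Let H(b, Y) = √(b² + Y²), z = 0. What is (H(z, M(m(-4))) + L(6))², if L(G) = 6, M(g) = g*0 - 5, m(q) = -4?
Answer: 121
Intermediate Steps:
M(g) = -5 (M(g) = 0 - 5 = -5)
H(b, Y) = √(Y² + b²)
(H(z, M(m(-4))) + L(6))² = (√((-5)² + 0²) + 6)² = (√(25 + 0) + 6)² = (√25 + 6)² = (5 + 6)² = 11² = 121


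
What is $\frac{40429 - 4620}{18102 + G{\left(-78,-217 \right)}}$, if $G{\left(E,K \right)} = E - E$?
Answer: $\frac{35809}{18102} \approx 1.9782$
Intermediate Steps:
$G{\left(E,K \right)} = 0$
$\frac{40429 - 4620}{18102 + G{\left(-78,-217 \right)}} = \frac{40429 - 4620}{18102 + 0} = \frac{35809}{18102}$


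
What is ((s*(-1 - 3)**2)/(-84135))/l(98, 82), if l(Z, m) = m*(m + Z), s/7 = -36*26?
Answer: 1456/17247675 ≈ 8.4417e-5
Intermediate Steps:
s = -6552 (s = 7*(-36*26) = 7*(-936) = -6552)
l(Z, m) = m*(Z + m)
((s*(-1 - 3)**2)/(-84135))/l(98, 82) = (-6552*(-1 - 3)**2/(-84135))/((82*(98 + 82))) = (-6552*(-4)**2*(-1/84135))/((82*180)) = (-6552*16*(-1/84135))/14760 = -104832*(-1/84135)*(1/14760) = (34944/28045)*(1/14760) = 1456/17247675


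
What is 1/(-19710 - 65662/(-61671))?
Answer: -61671/1215469748 ≈ -5.0738e-5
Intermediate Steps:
1/(-19710 - 65662/(-61671)) = 1/(-19710 - 65662*(-1/61671)) = 1/(-19710 + 65662/61671) = 1/(-1215469748/61671) = -61671/1215469748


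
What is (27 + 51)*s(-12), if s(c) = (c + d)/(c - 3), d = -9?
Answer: 546/5 ≈ 109.20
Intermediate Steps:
s(c) = (-9 + c)/(-3 + c) (s(c) = (c - 9)/(c - 3) = (-9 + c)/(-3 + c))
(27 + 51)*s(-12) = (27 + 51)*((-9 - 12)/(-3 - 12)) = 78*(-21/(-15)) = 78*(-1/15*(-21)) = 78*(7/5) = 546/5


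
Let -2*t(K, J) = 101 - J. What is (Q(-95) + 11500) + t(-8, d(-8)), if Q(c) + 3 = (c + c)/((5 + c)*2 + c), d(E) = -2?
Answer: 1259081/110 ≈ 11446.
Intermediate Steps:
t(K, J) = -101/2 + J/2 (t(K, J) = -(101 - J)/2 = -101/2 + J/2)
Q(c) = -3 + 2*c/(10 + 3*c) (Q(c) = -3 + (c + c)/((5 + c)*2 + c) = -3 + (2*c)/((10 + 2*c) + c) = -3 + (2*c)/(10 + 3*c) = -3 + 2*c/(10 + 3*c))
(Q(-95) + 11500) + t(-8, d(-8)) = ((-30 - 7*(-95))/(10 + 3*(-95)) + 11500) + (-101/2 + (½)*(-2)) = ((-30 + 665)/(10 - 285) + 11500) + (-101/2 - 1) = (635/(-275) + 11500) - 103/2 = (-1/275*635 + 11500) - 103/2 = (-127/55 + 11500) - 103/2 = 632373/55 - 103/2 = 1259081/110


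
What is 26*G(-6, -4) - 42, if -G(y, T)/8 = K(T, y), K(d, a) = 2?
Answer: -458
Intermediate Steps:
G(y, T) = -16 (G(y, T) = -8*2 = -16)
26*G(-6, -4) - 42 = 26*(-16) - 42 = -416 - 42 = -458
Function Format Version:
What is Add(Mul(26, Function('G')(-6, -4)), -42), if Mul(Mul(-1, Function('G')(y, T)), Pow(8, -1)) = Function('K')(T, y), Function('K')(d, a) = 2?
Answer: -458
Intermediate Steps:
Function('G')(y, T) = -16 (Function('G')(y, T) = Mul(-8, 2) = -16)
Add(Mul(26, Function('G')(-6, -4)), -42) = Add(Mul(26, -16), -42) = Add(-416, -42) = -458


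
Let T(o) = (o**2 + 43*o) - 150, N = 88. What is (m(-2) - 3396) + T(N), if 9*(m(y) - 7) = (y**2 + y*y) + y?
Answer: 23969/3 ≈ 7989.7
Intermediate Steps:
m(y) = 7 + y/9 + 2*y**2/9 (m(y) = 7 + ((y**2 + y*y) + y)/9 = 7 + ((y**2 + y**2) + y)/9 = 7 + (2*y**2 + y)/9 = 7 + (y + 2*y**2)/9 = 7 + (y/9 + 2*y**2/9) = 7 + y/9 + 2*y**2/9)
T(o) = -150 + o**2 + 43*o
(m(-2) - 3396) + T(N) = ((7 + (1/9)*(-2) + (2/9)*(-2)**2) - 3396) + (-150 + 88**2 + 43*88) = ((7 - 2/9 + (2/9)*4) - 3396) + (-150 + 7744 + 3784) = ((7 - 2/9 + 8/9) - 3396) + 11378 = (23/3 - 3396) + 11378 = -10165/3 + 11378 = 23969/3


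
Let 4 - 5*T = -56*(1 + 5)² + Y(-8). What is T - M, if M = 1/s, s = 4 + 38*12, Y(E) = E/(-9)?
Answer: 334363/828 ≈ 403.82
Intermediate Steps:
Y(E) = -E/9 (Y(E) = E*(-⅑) = -E/9)
s = 460 (s = 4 + 456 = 460)
T = 18172/45 (T = ⅘ - (-56*(1 + 5)² - ⅑*(-8))/5 = ⅘ - (-56*6² + 8/9)/5 = ⅘ - (-56*36 + 8/9)/5 = ⅘ - (-2016 + 8/9)/5 = ⅘ - ⅕*(-18136/9) = ⅘ + 18136/45 = 18172/45 ≈ 403.82)
M = 1/460 ≈ 0.0021739
T - M = 18172/45 - 1*1/460 = 18172/45 - 1/460 = 334363/828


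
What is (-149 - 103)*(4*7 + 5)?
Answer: -8316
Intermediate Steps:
(-149 - 103)*(4*7 + 5) = -252*(28 + 5) = -252*33 = -8316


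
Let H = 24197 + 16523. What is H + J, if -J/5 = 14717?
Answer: -32865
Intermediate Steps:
H = 40720
J = -73585 (J = -5*14717 = -73585)
H + J = 40720 - 73585 = -32865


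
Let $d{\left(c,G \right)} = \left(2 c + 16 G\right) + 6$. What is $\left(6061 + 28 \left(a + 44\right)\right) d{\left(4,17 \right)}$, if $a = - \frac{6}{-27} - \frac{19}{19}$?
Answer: $\frac{18716126}{9} \approx 2.0796 \cdot 10^{6}$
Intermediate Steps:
$d{\left(c,G \right)} = 6 + 2 c + 16 G$
$a = - \frac{7}{9}$ ($a = \left(-6\right) \left(- \frac{1}{27}\right) - 1 = \frac{2}{9} - 1 = - \frac{7}{9} \approx -0.77778$)
$\left(6061 + 28 \left(a + 44\right)\right) d{\left(4,17 \right)} = \left(6061 + 28 \left(- \frac{7}{9} + 44\right)\right) \left(6 + 2 \cdot 4 + 16 \cdot 17\right) = \left(6061 + 28 \cdot \frac{389}{9}\right) \left(6 + 8 + 272\right) = \left(6061 + \frac{10892}{9}\right) 286 = \frac{65441}{9} \cdot 286 = \frac{18716126}{9}$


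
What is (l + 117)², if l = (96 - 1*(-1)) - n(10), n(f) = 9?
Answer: 42025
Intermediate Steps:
l = 88 (l = (96 - 1*(-1)) - 1*9 = (96 + 1) - 9 = 97 - 9 = 88)
(l + 117)² = (88 + 117)² = 205² = 42025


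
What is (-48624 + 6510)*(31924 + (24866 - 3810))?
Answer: -2231199720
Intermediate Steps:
(-48624 + 6510)*(31924 + (24866 - 3810)) = -42114*(31924 + 21056) = -42114*52980 = -2231199720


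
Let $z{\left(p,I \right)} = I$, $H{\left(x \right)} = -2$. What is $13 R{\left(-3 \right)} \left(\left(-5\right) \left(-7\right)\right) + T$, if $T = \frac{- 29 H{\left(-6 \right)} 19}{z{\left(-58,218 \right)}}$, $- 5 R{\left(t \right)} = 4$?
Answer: $- \frac{39125}{109} \approx -358.94$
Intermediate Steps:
$R{\left(t \right)} = - \frac{4}{5}$ ($R{\left(t \right)} = \left(- \frac{1}{5}\right) 4 = - \frac{4}{5}$)
$T = \frac{551}{109}$ ($T = \frac{\left(-29\right) \left(-2\right) 19}{218} = 58 \cdot 19 \cdot \frac{1}{218} = 1102 \cdot \frac{1}{218} = \frac{551}{109} \approx 5.055$)
$13 R{\left(-3 \right)} \left(\left(-5\right) \left(-7\right)\right) + T = 13 \left(- \frac{4}{5}\right) \left(\left(-5\right) \left(-7\right)\right) + \frac{551}{109} = \left(- \frac{52}{5}\right) 35 + \frac{551}{109} = -364 + \frac{551}{109} = - \frac{39125}{109}$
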